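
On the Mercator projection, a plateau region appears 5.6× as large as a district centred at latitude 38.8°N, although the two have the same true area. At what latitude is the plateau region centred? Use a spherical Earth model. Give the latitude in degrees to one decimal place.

70.8°

For equal true areas on Mercator, apparent areas scale as sec²φ, so the ratio is cos²φ₂ / cos²φ₁.
cos²φ₂ / cos²φ₁ = 5.6  ⇒  cos φ₁ = cos 38.8° / √5.6 = 0.7793/2.366 = 0.3293.
φ₁ = arccos(0.3293) ≈ 70.8°.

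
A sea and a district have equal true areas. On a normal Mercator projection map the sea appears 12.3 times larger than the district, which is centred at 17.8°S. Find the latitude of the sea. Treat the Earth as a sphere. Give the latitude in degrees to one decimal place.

Mercator areal scale is sec²φ, so apparent-area ratio = sec²φ₁ / sec²φ₂ = cos²φ₂ / cos²φ₁.
cos²φ₂ / cos²φ₁ = 12.3  ⇒  cos φ₁ = cos 17.8° / √12.3 = 0.9521/3.507 = 0.2715.
φ₁ = arccos(0.2715) ≈ 74.2°.

74.2°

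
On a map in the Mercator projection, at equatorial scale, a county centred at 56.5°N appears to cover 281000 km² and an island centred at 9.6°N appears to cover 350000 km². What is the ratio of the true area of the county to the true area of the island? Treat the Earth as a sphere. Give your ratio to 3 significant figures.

Mercator's areal exaggeration is sec²φ; hence true area = (apparent area) · cos²φ.
True area of county: 281000 × cos²(56.5°) = 281000 × 0.3046 = 85600 km².
True area of island: 350000 × cos²(9.6°) = 350000 × 0.9722 = 340300 km².
Ratio = 85600 / 340300 ≈ 0.252.

0.252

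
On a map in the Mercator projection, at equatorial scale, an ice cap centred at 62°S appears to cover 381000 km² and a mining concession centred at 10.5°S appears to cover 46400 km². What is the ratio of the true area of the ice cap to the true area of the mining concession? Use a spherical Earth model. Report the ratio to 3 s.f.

1.87

On Mercator the areal scale is sec²φ, so true area = apparent × cos²φ.
True area of ice cap: 381000 × cos²(62°) = 381000 × 0.2204 = 83970 km².
True area of mining concession: 46400 × cos²(10.5°) = 46400 × 0.9668 = 44860 km².
Ratio = 83970 / 44860 ≈ 1.87.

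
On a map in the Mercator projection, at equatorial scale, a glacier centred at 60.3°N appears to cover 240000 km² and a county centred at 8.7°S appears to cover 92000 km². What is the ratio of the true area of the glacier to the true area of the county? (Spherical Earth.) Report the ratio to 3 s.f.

Mercator's areal exaggeration is sec²φ; hence true area = (apparent area) · cos²φ.
True area of glacier: 240000 × cos²(60.3°) = 240000 × 0.2455 = 58920 km².
True area of county: 92000 × cos²(8.7°) = 92000 × 0.9771 = 89900 km².
Ratio = 58920 / 89900 ≈ 0.655.

0.655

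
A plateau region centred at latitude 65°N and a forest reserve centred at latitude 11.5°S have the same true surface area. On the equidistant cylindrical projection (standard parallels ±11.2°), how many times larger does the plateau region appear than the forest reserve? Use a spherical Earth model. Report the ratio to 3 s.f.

In the equirectangular projection with standard parallel φ₀ = 11.2° (x = Rλ cos φ₀, y = Rφ), meridians are true-scale (h = 1) and the parallel scale is k = cos φ₀ / cos φ.
Areal scale at 65°: h·k = 1.000 × 2.321 = 2.321.
Areal scale at 11.5°: h·k = 1.000 × 1.001 = 1.001.
Ratio = 2.321/1.001 ≈ 2.32.

2.32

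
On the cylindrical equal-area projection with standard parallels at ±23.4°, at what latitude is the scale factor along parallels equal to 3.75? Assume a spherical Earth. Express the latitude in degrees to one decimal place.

Cylindrical equal-area (φ₀ = 23.4°): h = cos φ / cos 23.4° along meridians, k = cos 23.4° / cos φ along parallels; h·k = 1.
k = cos φ₀ / cos φ = 3.75  ⇒  cos φ = cos 23.4° / 3.75 = 0.2447.
φ = arccos(0.2447) ≈ 75.8°.

75.8°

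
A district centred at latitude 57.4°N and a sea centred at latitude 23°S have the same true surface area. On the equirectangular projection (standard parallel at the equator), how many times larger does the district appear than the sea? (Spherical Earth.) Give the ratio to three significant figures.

1.71

Plate carrée maps x = Rλ, y = Rφ. The meridian scale is h = 1 and the parallel scale is k = 1/cos φ = sec φ.
Areal scale at 57.4°: h·k = 1.000 × 1.856 = 1.856.
Areal scale at 23°: h·k = 1.000 × 1.086 = 1.086.
Ratio = 1.856/1.086 ≈ 1.71.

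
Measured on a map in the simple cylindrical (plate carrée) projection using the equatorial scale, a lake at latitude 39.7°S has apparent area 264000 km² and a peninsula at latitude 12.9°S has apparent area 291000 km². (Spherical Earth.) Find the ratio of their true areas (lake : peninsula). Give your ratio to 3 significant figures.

Plate carrée has h = 1 and k = sec φ, giving areal scale sec φ; true area = (apparent area) · cos φ.
True area of lake: 264000 × cos(39.7°) = 264000 × 0.7694 = 203100 km².
True area of peninsula: 291000 × cos(12.9°) = 291000 × 0.9748 = 283700 km².
Ratio = 203100 / 283700 ≈ 0.716.

0.716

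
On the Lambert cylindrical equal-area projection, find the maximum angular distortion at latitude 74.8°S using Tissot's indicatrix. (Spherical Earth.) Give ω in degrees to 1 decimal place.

121.2°

The Lambert cylindrical equal-area projection is the cylindrical equal-area projection with its standard parallel at the equator (φ₀ = 0). A cylindrical equal-area projection with standard parallel φ₀ has meridian scale h = cos φ / cos φ₀ and parallel scale k = cos φ₀ / cos φ (so areas are preserved, h·k = 1).
At 74.8°: h = 0.2622, k = 3.814; principal scales a = 3.814, b = 0.2622.
sin(ω/2) = (a − b)/(a + b) = 3.552/4.076 = 0.8714, so ω = 2 arcsin(0.8714) ≈ 121.2°.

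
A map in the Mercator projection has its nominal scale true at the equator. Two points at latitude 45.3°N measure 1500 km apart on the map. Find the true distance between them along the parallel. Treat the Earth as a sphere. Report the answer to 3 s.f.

1060 km

The Mercator projection is conformal; its linear scale factor is the same in every direction and equals sec φ = 1/cos φ.
Along the parallel at 45.3°, map distances are exaggerated by k = sec 45.3° = 1.422.
True distance = 1500 / 1.422 = 1500 × cos 45.3° ≈ 1060 km.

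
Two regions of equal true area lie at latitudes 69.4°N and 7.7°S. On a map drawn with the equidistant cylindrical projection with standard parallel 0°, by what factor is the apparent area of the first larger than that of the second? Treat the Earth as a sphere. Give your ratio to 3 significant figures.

In the plate carrée (x = Rλ, y = Rφ), meridians are true-scale (h = 1) and parallels are stretched by k = sec φ.
Areal scale at 69.4°: h·k = 1.000 × 2.842 = 2.842.
Areal scale at 7.7°: h·k = 1.000 × 1.009 = 1.009.
Ratio = 2.842/1.009 ≈ 2.82.

2.82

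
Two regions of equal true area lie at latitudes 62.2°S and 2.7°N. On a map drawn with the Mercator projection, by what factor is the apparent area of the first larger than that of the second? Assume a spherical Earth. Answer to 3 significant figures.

4.59

Mercator is conformal with k = sec φ, so areal scale = k² = sec²φ.
At 62.2°: sec²(62.2°) = 1/0.4664² = 4.597.
At 2.7°: sec²(2.7°) = 1/0.9989² = 1.002.
Ratio = 4.597/1.002 = cos²(2.7°)/cos²(62.2°) ≈ 4.59.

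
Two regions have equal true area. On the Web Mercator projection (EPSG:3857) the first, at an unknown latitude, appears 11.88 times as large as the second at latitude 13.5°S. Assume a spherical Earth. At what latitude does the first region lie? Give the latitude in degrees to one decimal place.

Mercator areal scale is sec²φ, so apparent-area ratio = sec²φ₁ / sec²φ₂ = cos²φ₂ / cos²φ₁.
cos²φ₂ / cos²φ₁ = 11.88  ⇒  cos φ₁ = cos 13.5° / √11.88 = 0.9724/3.447 = 0.2821.
φ₁ = arccos(0.2821) ≈ 73.6°.

73.6°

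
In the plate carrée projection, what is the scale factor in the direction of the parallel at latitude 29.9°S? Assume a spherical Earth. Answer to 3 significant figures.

Plate carrée maps x = Rλ, y = Rφ. The meridian scale is h = 1 and the parallel scale is k = 1/cos φ = sec φ.
k = 1/cos 29.9° = 1/0.8669 = 1.154.

1.15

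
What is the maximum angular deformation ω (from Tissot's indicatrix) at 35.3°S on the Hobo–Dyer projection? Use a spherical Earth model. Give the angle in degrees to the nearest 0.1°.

3.2°

Hobo–Dyer is a cylindrical equal-area projection with standard parallels at ±37.5°. Cylindrical equal-area (φ₀ = 37.5°): h = cos φ / cos 37.5° along meridians, k = cos 37.5° / cos φ along parallels; h·k = 1.
At 35.3°: h = 1.029, k = 0.9721; principal scales a = 1.029, b = 0.9721.
sin(ω/2) = (a − b)/(a + b) = 0.05664/2.001 = 0.02831, so ω = 2 arcsin(0.02831) ≈ 3.2°.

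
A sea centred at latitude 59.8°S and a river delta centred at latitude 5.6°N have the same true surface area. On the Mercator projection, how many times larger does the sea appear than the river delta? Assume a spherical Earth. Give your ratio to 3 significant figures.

3.91

Mercator areal scale is sec²φ.
At 59.8°: sec²(59.8°) = 1/0.5030² = 3.952.
At 5.6°: sec²(5.6°) = 1/0.9952² = 1.010.
Ratio = 3.952/1.010 = cos²(5.6°)/cos²(59.8°) ≈ 3.91.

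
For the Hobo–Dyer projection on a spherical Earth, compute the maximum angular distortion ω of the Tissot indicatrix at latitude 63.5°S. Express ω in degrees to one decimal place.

The Hobo–Dyer projection is cylindrical equal-area with φ₀ = 37.5°. For cylindrical equal-area with standard parallel φ₀, h = cos φ / cos φ₀ and k = cos φ₀ / cos φ, so h·k = 1.
At 63.5°: h = 0.5624, k = 1.778; principal scales a = 1.778, b = 0.5624.
sin(ω/2) = (a − b)/(a + b) = 1.216/2.340 = 0.5194, so ω = 2 arcsin(0.5194) ≈ 62.6°.

62.6°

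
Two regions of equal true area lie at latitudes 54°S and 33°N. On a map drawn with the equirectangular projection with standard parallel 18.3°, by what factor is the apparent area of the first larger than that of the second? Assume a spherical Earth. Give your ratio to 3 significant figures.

1.43

In the equirectangular projection with standard parallel φ₀ = 18.3° (x = Rλ cos φ₀, y = Rφ), meridians are true-scale (h = 1) and the parallel scale is k = cos φ₀ / cos φ.
Areal scale at 54°: h·k = 1.000 × 1.615 = 1.615.
Areal scale at 33°: h·k = 1.000 × 1.132 = 1.132.
Ratio = 1.615/1.132 ≈ 1.43.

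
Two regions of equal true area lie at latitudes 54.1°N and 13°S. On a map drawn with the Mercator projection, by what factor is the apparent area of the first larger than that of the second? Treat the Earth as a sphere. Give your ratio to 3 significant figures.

2.76

Mercator is conformal with k = sec φ, so areal scale = k² = sec²φ.
At 54.1°: sec²(54.1°) = 1/0.5864² = 2.908.
At 13°: sec²(13°) = 1/0.9744² = 1.053.
Ratio = 2.908/1.053 = cos²(13°)/cos²(54.1°) ≈ 2.76.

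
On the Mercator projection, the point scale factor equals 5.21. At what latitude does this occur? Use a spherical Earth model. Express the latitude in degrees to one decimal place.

78.9°

Mercator scale is k = sec φ = 1/cos φ.
1/cos φ = 5.21  ⇒  cos φ = 0.1919  ⇒  φ = arccos(0.1919) ≈ 78.9°.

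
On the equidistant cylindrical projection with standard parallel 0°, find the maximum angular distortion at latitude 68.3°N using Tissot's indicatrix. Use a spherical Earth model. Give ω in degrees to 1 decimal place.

In the plate carrée (x = Rλ, y = Rφ), meridians are true-scale (h = 1) and parallels are stretched by k = sec φ.
At 68.3°: h = 1.000, k = 2.705; principal scales a = 2.705, b = 1.000.
sin(ω/2) = (a − b)/(a + b) = 1.705/3.705 = 0.4601, so ω = 2 arcsin(0.4601) ≈ 54.8°.

54.8°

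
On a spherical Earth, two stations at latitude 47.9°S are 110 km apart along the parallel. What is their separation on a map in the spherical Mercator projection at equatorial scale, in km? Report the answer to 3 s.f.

164 km

The Mercator projection is conformal; its linear scale factor is the same in every direction and equals sec φ = 1/cos φ.
Along the parallel, k = sec 47.9° = 1/0.6704 = 1.492.
Map distance = 110 × 1.492 ≈ 164 km.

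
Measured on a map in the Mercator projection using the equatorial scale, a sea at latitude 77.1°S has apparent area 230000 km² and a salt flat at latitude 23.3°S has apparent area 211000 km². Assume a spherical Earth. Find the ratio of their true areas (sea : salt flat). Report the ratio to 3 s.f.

0.0644

Mercator's areal exaggeration is sec²φ; hence true area = (apparent area) · cos²φ.
True area of sea: 230000 × cos²(77.1°) = 230000 × 0.04984 = 11460 km².
True area of salt flat: 211000 × cos²(23.3°) = 211000 × 0.8435 = 178000 km².
Ratio = 11460 / 178000 ≈ 0.0644.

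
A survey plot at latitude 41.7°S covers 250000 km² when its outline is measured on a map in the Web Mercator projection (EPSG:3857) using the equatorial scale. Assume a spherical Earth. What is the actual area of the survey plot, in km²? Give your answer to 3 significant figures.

Mercator is conformal, so the point scale is isotropic: h = k = sec φ = 1/cos φ.
Areal scale = k² = sec²φ = 1/cos²(41.7°) = 1/0.7466² = 1.794.
True area = apparent / (areal scale) = 250000 / 1.794 ≈ 139000 km².

139000 km²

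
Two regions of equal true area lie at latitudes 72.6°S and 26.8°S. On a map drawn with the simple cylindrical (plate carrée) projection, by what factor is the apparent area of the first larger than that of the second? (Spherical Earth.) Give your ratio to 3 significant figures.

In the plate carrée (x = Rλ, y = Rφ), meridians are true-scale (h = 1) and parallels are stretched by k = sec φ.
Areal scale at 72.6°: h·k = 1.000 × 3.344 = 3.344.
Areal scale at 26.8°: h·k = 1.000 × 1.120 = 1.120.
Ratio = 3.344/1.120 ≈ 2.98.

2.98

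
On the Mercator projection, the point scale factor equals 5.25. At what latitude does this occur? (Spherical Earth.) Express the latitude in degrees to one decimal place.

79.0°

Mercator scale is k = sec φ = 1/cos φ.
1/cos φ = 5.25  ⇒  cos φ = 0.1905  ⇒  φ = arccos(0.1905) ≈ 79.0°.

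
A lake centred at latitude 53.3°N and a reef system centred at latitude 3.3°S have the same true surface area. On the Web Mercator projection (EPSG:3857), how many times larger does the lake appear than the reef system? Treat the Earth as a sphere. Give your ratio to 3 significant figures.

2.79

On Mercator, area is exaggerated by sec²φ = 1/cos²φ.
At 53.3°: sec²(53.3°) = 1/0.5976² = 2.800.
At 3.3°: sec²(3.3°) = 1/0.9983² = 1.003.
Ratio = 2.800/1.003 = cos²(3.3°)/cos²(53.3°) ≈ 2.79.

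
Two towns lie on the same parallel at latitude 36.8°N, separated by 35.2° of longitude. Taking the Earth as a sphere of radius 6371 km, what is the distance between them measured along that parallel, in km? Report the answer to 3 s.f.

Arc length along a parallel = R cos φ · Δλ (with Δλ in radians).
= 6371 × cos 36.8° × (35.2° × π/180) = 6371 × 0.8007 × 0.6144 ≈ 3130 km.

3130 km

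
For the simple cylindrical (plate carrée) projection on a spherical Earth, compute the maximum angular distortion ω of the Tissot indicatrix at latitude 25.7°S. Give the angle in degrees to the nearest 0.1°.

In the plate carrée (x = Rλ, y = Rφ), meridians are true-scale (h = 1) and parallels are stretched by k = sec φ.
At 25.7°: h = 1.000, k = 1.110; principal scales a = 1.110, b = 1.000.
sin(ω/2) = (a − b)/(a + b) = 0.1098/2.110 = 0.05204, so ω = 2 arcsin(0.05204) ≈ 6.0°.

6.0°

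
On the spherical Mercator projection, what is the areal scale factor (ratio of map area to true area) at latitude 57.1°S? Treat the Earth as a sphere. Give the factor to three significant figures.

For Mercator, h = k = sec φ (a conformal cylindrical projection has a single point scale, 1/cos φ).
Areal scale = k² = sec²φ = 1/cos²(57.1°) = 1/0.5432² = 3.389.

3.39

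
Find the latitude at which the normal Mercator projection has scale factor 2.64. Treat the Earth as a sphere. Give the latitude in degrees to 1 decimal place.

67.7°

Mercator scale is k = sec φ = 1/cos φ.
1/cos φ = 2.64  ⇒  cos φ = 0.3788  ⇒  φ = arccos(0.3788) ≈ 67.7°.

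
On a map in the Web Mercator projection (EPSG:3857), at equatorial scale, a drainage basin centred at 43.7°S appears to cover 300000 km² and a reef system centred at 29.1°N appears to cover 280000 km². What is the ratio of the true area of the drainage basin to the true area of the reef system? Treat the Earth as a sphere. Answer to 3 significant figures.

0.734

On Mercator the areal scale is sec²φ, so true area = apparent × cos²φ.
True area of drainage basin: 300000 × cos²(43.7°) = 300000 × 0.5227 = 156800 km².
True area of reef system: 280000 × cos²(29.1°) = 280000 × 0.7635 = 213800 km².
Ratio = 156800 / 213800 ≈ 0.734.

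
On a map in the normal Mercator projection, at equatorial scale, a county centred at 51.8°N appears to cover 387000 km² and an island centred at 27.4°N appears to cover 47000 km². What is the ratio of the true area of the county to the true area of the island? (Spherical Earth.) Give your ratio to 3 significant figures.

4.00

Since Mercator area scale is 1/cos²φ, the true area equals the apparent area multiplied by cos²φ.
True area of county: 387000 × cos²(51.8°) = 387000 × 0.3824 = 148000 km².
True area of island: 47000 × cos²(27.4°) = 47000 × 0.7882 = 37050 km².
Ratio = 148000 / 37050 ≈ 4.00.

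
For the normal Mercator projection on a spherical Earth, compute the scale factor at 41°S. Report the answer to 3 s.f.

1.33

For Mercator, h = k = sec φ (a conformal cylindrical projection has a single point scale, 1/cos φ).
k = 1/cos 41° = 1/0.7547 = 1.325.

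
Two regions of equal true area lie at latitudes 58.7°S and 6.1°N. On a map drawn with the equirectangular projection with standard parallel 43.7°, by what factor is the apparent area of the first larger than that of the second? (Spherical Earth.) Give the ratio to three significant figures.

1.91

With standard parallel φ₀ = 43.7°, the equirectangular projection gives x = Rλ cos φ₀, y = Rφ, so h = 1 and k = cos 43.7° / cos φ.
Areal scale at 58.7°: h·k = 1.000 × 1.392 = 1.392.
Areal scale at 6.1°: h·k = 1.000 × 0.7271 = 0.7271.
Ratio = 1.392/0.7271 ≈ 1.91.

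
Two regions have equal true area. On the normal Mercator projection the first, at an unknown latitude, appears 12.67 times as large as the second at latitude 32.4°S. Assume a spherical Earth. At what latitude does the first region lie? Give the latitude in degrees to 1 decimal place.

76.3°

Mercator areal scale is sec²φ, so apparent-area ratio = sec²φ₁ / sec²φ₂ = cos²φ₂ / cos²φ₁.
cos²φ₂ / cos²φ₁ = 12.67  ⇒  cos φ₁ = cos 32.4° / √12.67 = 0.8443/3.559 = 0.2372.
φ₁ = arccos(0.2372) ≈ 76.3°.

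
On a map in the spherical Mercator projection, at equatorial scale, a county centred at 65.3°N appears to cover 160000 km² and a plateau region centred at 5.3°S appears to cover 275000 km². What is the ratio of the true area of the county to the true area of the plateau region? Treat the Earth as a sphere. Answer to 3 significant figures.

0.102

Since Mercator area scale is 1/cos²φ, the true area equals the apparent area multiplied by cos²φ.
True area of county: 160000 × cos²(65.3°) = 160000 × 0.1746 = 27940 km².
True area of plateau region: 275000 × cos²(5.3°) = 275000 × 0.9915 = 272700 km².
Ratio = 27940 / 272700 ≈ 0.102.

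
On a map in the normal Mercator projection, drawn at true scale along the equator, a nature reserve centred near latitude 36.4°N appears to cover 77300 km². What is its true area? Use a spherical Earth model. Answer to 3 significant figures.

50100 km²

Mercator is conformal, so the point scale is isotropic: h = k = sec φ = 1/cos φ.
Areal scale = k² = sec²φ = 1/cos²(36.4°) = 1/0.8049² = 1.544.
True area = apparent / (areal scale) = 77300 / 1.544 ≈ 50100 km².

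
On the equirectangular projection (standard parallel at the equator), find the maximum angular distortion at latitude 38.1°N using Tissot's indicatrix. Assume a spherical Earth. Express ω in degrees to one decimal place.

For the equirectangular projection with φ₀ = 0 (plate carrée), h = 1 along meridians and k = sec φ along parallels.
At 38.1°: h = 1.000, k = 1.271; principal scales a = 1.271, b = 1.000.
sin(ω/2) = (a − b)/(a + b) = 0.2708/2.271 = 0.1192, so ω = 2 arcsin(0.1192) ≈ 13.7°.

13.7°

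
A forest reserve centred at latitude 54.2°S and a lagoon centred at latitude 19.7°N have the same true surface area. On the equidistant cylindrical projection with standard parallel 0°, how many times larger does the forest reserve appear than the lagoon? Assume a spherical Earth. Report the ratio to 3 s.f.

Plate carrée maps x = Rλ, y = Rφ. The meridian scale is h = 1 and the parallel scale is k = 1/cos φ = sec φ.
Areal scale at 54.2°: h·k = 1.000 × 1.710 = 1.710.
Areal scale at 19.7°: h·k = 1.000 × 1.062 = 1.062.
Ratio = 1.710/1.062 ≈ 1.61.

1.61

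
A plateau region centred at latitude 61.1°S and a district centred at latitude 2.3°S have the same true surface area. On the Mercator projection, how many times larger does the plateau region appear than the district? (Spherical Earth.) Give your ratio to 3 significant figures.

4.27

On Mercator, area is exaggerated by sec²φ = 1/cos²φ.
At 61.1°: sec²(61.1°) = 1/0.4833² = 4.282.
At 2.3°: sec²(2.3°) = 1/0.9992² = 1.002.
Ratio = 4.282/1.002 = cos²(2.3°)/cos²(61.1°) ≈ 4.27.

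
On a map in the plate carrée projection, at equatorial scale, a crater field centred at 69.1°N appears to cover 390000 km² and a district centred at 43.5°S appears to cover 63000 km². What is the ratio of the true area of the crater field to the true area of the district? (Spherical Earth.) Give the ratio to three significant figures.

3.04

Plate carrée has h = 1 and k = sec φ, giving areal scale sec φ; true area = (apparent area) · cos φ.
True area of crater field: 390000 × cos(69.1°) = 390000 × 0.3567 = 139100 km².
True area of district: 63000 × cos(43.5°) = 63000 × 0.7254 = 45700 km².
Ratio = 139100 / 45700 ≈ 3.04.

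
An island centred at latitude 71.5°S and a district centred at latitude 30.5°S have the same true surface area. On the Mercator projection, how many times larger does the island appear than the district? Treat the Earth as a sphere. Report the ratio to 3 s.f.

7.37

Mercator is conformal with k = sec φ, so areal scale = k² = sec²φ.
At 71.5°: sec²(71.5°) = 1/0.3173² = 9.932.
At 30.5°: sec²(30.5°) = 1/0.8616² = 1.347.
Ratio = 9.932/1.347 = cos²(30.5°)/cos²(71.5°) ≈ 7.37.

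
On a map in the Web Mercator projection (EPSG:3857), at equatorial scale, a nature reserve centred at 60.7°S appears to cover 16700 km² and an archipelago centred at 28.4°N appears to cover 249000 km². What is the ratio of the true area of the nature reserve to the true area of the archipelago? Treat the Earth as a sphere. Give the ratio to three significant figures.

Mercator's areal exaggeration is sec²φ; hence true area = (apparent area) · cos²φ.
True area of nature reserve: 16700 × cos²(60.7°) = 16700 × 0.2395 = 4000 km².
True area of archipelago: 249000 × cos²(28.4°) = 249000 × 0.7738 = 192700 km².
Ratio = 4000 / 192700 ≈ 0.0208.

0.0208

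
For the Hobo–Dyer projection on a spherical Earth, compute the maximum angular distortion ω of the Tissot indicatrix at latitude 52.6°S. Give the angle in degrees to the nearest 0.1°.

Hobo–Dyer is a cylindrical equal-area projection with standard parallels at ±37.5°. For cylindrical equal-area with standard parallel φ₀, h = cos φ / cos φ₀ and k = cos φ₀ / cos φ, so h·k = 1.
At 52.6°: h = 0.7656, k = 1.306; principal scales a = 1.306, b = 0.7656.
sin(ω/2) = (a − b)/(a + b) = 0.5406/2.072 = 0.2609, so ω = 2 arcsin(0.2609) ≈ 30.3°.

30.3°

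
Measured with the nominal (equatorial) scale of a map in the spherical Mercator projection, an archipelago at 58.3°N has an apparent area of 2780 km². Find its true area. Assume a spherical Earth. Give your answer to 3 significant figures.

768 km²

The Mercator projection is conformal; its linear scale factor is the same in every direction and equals sec φ = 1/cos φ.
Areal scale = k² = sec²φ = 1/cos²(58.3°) = 1/0.5255² = 3.622.
True area = apparent / (areal scale) = 2780 / 3.622 ≈ 768 km².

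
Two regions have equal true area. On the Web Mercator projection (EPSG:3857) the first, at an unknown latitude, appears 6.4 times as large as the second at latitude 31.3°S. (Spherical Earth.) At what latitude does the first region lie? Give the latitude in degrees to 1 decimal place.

70.3°

For equal true areas on Mercator, apparent areas scale as sec²φ, so the ratio is cos²φ₂ / cos²φ₁.
cos²φ₂ / cos²φ₁ = 6.4  ⇒  cos φ₁ = cos 31.3° / √6.4 = 0.8545/2.530 = 0.3378.
φ₁ = arccos(0.3378) ≈ 70.3°.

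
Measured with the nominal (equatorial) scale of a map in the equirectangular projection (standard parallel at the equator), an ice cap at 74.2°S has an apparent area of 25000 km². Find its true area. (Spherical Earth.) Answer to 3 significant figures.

In the plate carrée (x = Rλ, y = Rφ), meridians are true-scale (h = 1) and parallels are stretched by k = sec φ.
Areal scale = h·k = 1 × sec φ; at 74.2°, h = 1.000, k = 3.673, so h·k = 3.673.
True area = apparent / (areal scale) = 25000 / 3.673 ≈ 6810 km².

6810 km²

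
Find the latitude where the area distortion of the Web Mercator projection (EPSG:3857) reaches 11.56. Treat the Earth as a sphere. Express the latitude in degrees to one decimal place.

72.9°

Mercator areal scale is sec²φ.
sec²φ = 11.56  ⇒  cos²φ = 0.08651  ⇒  cos φ = 0.2941.
φ = arccos(0.2941) ≈ 72.9°.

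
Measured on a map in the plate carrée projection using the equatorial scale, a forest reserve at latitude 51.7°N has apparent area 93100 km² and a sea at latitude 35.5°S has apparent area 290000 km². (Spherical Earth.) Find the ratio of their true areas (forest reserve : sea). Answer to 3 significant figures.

0.244

On the plate carrée, areal scale = h·k = 1 × sec φ, so true area = apparent × cos φ.
True area of forest reserve: 93100 × cos(51.7°) = 93100 × 0.6198 = 57700 km².
True area of sea: 290000 × cos(35.5°) = 290000 × 0.8141 = 236100 km².
Ratio = 57700 / 236100 ≈ 0.244.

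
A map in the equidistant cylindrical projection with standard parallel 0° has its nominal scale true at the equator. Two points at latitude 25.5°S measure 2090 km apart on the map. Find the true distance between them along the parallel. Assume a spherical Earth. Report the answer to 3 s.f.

In the plate carrée (x = Rλ, y = Rφ), meridians are true-scale (h = 1) and parallels are stretched by k = sec φ.
Along the parallel at 25.5°, map distances are exaggerated by k = sec 25.5° = 1.108.
True distance = 2090 / 1.108 = 2090 × cos 25.5° ≈ 1890 km.

1890 km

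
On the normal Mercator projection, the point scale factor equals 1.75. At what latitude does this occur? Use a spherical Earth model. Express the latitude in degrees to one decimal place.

Mercator scale is k = sec φ = 1/cos φ.
1/cos φ = 1.75  ⇒  cos φ = 0.5714  ⇒  φ = arccos(0.5714) ≈ 55.2°.

55.2°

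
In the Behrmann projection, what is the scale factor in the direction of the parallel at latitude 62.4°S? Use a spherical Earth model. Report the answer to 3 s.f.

The Behrmann projection is cylindrical equal-area with φ₀ = 30°. A cylindrical equal-area projection with standard parallel φ₀ has meridian scale h = cos φ / cos φ₀ and parallel scale k = cos φ₀ / cos φ (so areas are preserved, h·k = 1).
k = cos 30° / cos 62.4° = 0.8660/0.4633 = 1.869.

1.87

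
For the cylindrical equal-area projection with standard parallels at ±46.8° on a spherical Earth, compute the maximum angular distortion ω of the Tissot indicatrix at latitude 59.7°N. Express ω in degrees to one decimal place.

A cylindrical equal-area projection with standard parallel φ₀ has meridian scale h = cos φ / cos φ₀ and parallel scale k = cos φ₀ / cos φ (so areas are preserved, h·k = 1).
At 59.7°: h = 0.7370, k = 1.357; principal scales a = 1.357, b = 0.7370.
sin(ω/2) = (a − b)/(a + b) = 0.6198/2.094 = 0.2960, so ω = 2 arcsin(0.2960) ≈ 34.4°.

34.4°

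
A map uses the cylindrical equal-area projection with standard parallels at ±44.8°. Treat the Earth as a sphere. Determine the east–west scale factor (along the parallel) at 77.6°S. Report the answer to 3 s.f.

For cylindrical equal-area with standard parallel φ₀, h = cos φ / cos φ₀ and k = cos φ₀ / cos φ, so h·k = 1.
k = cos 44.8° / cos 77.6° = 0.7096/0.2147 = 3.304.

3.30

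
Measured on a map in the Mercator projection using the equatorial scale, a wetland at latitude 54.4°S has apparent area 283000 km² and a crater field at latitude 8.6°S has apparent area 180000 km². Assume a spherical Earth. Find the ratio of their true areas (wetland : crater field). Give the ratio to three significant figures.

0.545

Since Mercator area scale is 1/cos²φ, the true area equals the apparent area multiplied by cos²φ.
True area of wetland: 283000 × cos²(54.4°) = 283000 × 0.3389 = 95900 km².
True area of crater field: 180000 × cos²(8.6°) = 180000 × 0.9776 = 176000 km².
Ratio = 95900 / 176000 ≈ 0.545.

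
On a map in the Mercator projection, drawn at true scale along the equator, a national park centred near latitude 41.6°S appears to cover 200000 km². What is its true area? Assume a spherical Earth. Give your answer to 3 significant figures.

112000 km²

For Mercator, h = k = sec φ (a conformal cylindrical projection has a single point scale, 1/cos φ).
Areal scale = k² = sec²φ = 1/cos²(41.6°) = 1/0.7478² = 1.788.
True area = apparent / (areal scale) = 200000 / 1.788 ≈ 112000 km².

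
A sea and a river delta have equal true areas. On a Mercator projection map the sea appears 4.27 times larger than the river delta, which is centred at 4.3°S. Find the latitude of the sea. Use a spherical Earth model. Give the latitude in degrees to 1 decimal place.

Mercator areal scale is sec²φ, so apparent-area ratio = sec²φ₁ / sec²φ₂ = cos²φ₂ / cos²φ₁.
cos²φ₂ / cos²φ₁ = 4.27  ⇒  cos φ₁ = cos 4.3° / √4.27 = 0.9972/2.066 = 0.4826.
φ₁ = arccos(0.4826) ≈ 61.1°.

61.1°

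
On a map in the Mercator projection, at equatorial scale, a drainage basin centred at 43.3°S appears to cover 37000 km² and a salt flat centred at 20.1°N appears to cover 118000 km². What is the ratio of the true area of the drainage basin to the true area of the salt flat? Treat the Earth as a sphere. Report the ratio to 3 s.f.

Mercator's areal exaggeration is sec²φ; hence true area = (apparent area) · cos²φ.
True area of drainage basin: 37000 × cos²(43.3°) = 37000 × 0.5297 = 19600 km².
True area of salt flat: 118000 × cos²(20.1°) = 118000 × 0.8819 = 104100 km².
Ratio = 19600 / 104100 ≈ 0.188.

0.188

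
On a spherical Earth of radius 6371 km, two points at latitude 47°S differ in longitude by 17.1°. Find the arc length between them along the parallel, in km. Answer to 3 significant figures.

Arc length along a parallel = R cos φ · Δλ (with Δλ in radians).
= 6371 × cos 47° × (17.1° × π/180) = 6371 × 0.6820 × 0.2985 ≈ 1300 km.

1300 km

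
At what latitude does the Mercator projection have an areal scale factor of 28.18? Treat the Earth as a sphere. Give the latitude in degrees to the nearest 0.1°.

79.1°

Mercator areal scale is sec²φ.
sec²φ = 28.18  ⇒  cos²φ = 0.03549  ⇒  cos φ = 0.1884.
φ = arccos(0.1884) ≈ 79.1°.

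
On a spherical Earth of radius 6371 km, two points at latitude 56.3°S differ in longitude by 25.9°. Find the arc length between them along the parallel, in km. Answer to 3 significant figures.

1600 km

Arc length along a parallel = R cos φ · Δλ (with Δλ in radians).
= 6371 × cos 56.3° × (25.9° × π/180) = 6371 × 0.5548 × 0.4520 ≈ 1600 km.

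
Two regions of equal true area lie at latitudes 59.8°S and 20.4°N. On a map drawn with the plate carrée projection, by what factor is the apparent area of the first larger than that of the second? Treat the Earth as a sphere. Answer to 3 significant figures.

Plate carrée maps x = Rλ, y = Rφ. The meridian scale is h = 1 and the parallel scale is k = 1/cos φ = sec φ.
Areal scale at 59.8°: h·k = 1.000 × 1.988 = 1.988.
Areal scale at 20.4°: h·k = 1.000 × 1.067 = 1.067.
Ratio = 1.988/1.067 ≈ 1.86.

1.86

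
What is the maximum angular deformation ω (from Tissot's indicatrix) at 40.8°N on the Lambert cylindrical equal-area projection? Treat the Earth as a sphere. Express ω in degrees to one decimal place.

31.5°

The Lambert cylindrical equal-area projection is the cylindrical equal-area projection with its standard parallel at the equator (φ₀ = 0). A cylindrical equal-area projection with standard parallel φ₀ has meridian scale h = cos φ / cos φ₀ and parallel scale k = cos φ₀ / cos φ (so areas are preserved, h·k = 1).
At 40.8°: h = 0.7570, k = 1.321; principal scales a = 1.321, b = 0.7570.
sin(ω/2) = (a − b)/(a + b) = 0.5640/2.078 = 0.2714, so ω = 2 arcsin(0.2714) ≈ 31.5°.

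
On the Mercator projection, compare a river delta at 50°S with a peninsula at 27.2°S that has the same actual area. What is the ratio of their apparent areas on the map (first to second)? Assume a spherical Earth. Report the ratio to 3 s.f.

On Mercator, area is exaggerated by sec²φ = 1/cos²φ.
At 50°: sec²(50°) = 1/0.6428² = 2.420.
At 27.2°: sec²(27.2°) = 1/0.8894² = 1.264.
Ratio = 2.420/1.264 = cos²(27.2°)/cos²(50°) ≈ 1.91.

1.91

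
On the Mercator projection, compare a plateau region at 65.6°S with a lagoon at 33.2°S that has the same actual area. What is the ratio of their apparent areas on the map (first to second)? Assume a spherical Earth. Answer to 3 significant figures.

4.10

On Mercator, area is exaggerated by sec²φ = 1/cos²φ.
At 65.6°: sec²(65.6°) = 1/0.4131² = 5.860.
At 33.2°: sec²(33.2°) = 1/0.8368² = 1.428.
Ratio = 5.860/1.428 = cos²(33.2°)/cos²(65.6°) ≈ 4.10.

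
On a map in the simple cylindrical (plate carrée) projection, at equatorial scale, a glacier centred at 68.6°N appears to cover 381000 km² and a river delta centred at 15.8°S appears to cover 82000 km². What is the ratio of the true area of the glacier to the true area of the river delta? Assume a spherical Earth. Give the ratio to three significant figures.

Plate carrée has h = 1 and k = sec φ, giving areal scale sec φ; true area = (apparent area) · cos φ.
True area of glacier: 381000 × cos(68.6°) = 381000 × 0.3649 = 139000 km².
True area of river delta: 82000 × cos(15.8°) = 82000 × 0.9622 = 78900 km².
Ratio = 139000 / 78900 ≈ 1.76.

1.76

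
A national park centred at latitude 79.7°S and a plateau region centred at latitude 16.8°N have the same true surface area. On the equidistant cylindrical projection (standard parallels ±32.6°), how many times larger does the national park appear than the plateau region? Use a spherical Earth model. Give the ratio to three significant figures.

5.35

In the equirectangular projection with standard parallel φ₀ = 32.6° (x = Rλ cos φ₀, y = Rφ), meridians are true-scale (h = 1) and the parallel scale is k = cos φ₀ / cos φ.
Areal scale at 79.7°: h·k = 1.000 × 4.712 = 4.712.
Areal scale at 16.8°: h·k = 1.000 × 0.8800 = 0.8800.
Ratio = 4.712/0.8800 ≈ 5.35.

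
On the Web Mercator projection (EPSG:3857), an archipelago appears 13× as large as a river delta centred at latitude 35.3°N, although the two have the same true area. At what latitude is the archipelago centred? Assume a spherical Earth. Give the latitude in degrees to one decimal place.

76.9°

On Mercator, (apparent₁)/(apparent₂) = sec²φ₁ / sec²φ₂ when true areas are equal.
cos²φ₂ / cos²φ₁ = 13  ⇒  cos φ₁ = cos 35.3° / √13 = 0.8161/3.606 = 0.2264.
φ₁ = arccos(0.2264) ≈ 76.9°.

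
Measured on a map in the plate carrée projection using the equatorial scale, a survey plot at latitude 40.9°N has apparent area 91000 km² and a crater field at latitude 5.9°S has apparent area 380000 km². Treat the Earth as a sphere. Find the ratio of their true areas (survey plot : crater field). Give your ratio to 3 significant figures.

0.182

On the plate carrée, areal scale = h·k = 1 × sec φ, so true area = apparent × cos φ.
True area of survey plot: 91000 × cos(40.9°) = 91000 × 0.7559 = 68780 km².
True area of crater field: 380000 × cos(5.9°) = 380000 × 0.9947 = 378000 km².
Ratio = 68780 / 378000 ≈ 0.182.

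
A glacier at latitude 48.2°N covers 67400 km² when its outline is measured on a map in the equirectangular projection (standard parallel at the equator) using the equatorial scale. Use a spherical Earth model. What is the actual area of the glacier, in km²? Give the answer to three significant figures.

44900 km²

Plate carrée maps x = Rλ, y = Rφ. The meridian scale is h = 1 and the parallel scale is k = 1/cos φ = sec φ.
Areal scale = h·k = 1 × sec φ; at 48.2°, h = 1.000, k = 1.500, so h·k = 1.500.
True area = apparent / (areal scale) = 67400 / 1.500 ≈ 44900 km².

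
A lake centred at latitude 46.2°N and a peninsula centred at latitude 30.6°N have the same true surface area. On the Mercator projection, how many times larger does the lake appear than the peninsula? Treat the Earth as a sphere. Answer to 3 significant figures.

Mercator areal scale is sec²φ.
At 46.2°: sec²(46.2°) = 1/0.6921² = 2.087.
At 30.6°: sec²(30.6°) = 1/0.8607² = 1.350.
Ratio = 2.087/1.350 = cos²(30.6°)/cos²(46.2°) ≈ 1.55.

1.55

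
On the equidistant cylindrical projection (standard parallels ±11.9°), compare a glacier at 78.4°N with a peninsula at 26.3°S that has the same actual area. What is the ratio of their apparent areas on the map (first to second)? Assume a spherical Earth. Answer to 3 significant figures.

In the equirectangular projection with standard parallel φ₀ = 11.9° (x = Rλ cos φ₀, y = Rφ), meridians are true-scale (h = 1) and the parallel scale is k = cos φ₀ / cos φ.
Areal scale at 78.4°: h·k = 1.000 × 4.866 = 4.866.
Areal scale at 26.3°: h·k = 1.000 × 1.091 = 1.091.
Ratio = 4.866/1.091 ≈ 4.46.

4.46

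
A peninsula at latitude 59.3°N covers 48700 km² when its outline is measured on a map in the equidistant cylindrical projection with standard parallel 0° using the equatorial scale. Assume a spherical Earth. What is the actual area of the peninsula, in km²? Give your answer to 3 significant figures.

24900 km²

Plate carrée maps x = Rλ, y = Rφ. The meridian scale is h = 1 and the parallel scale is k = 1/cos φ = sec φ.
Areal scale = h·k = 1 × sec φ; at 59.3°, h = 1.000, k = 1.959, so h·k = 1.959.
True area = apparent / (areal scale) = 48700 / 1.959 ≈ 24900 km².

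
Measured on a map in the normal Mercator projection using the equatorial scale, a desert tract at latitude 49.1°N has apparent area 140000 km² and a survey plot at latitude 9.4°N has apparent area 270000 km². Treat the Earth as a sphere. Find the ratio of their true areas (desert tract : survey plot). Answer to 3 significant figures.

0.228

On Mercator the areal scale is sec²φ, so true area = apparent × cos²φ.
True area of desert tract: 140000 × cos²(49.1°) = 140000 × 0.4287 = 60020 km².
True area of survey plot: 270000 × cos²(9.4°) = 270000 × 0.9733 = 262800 km².
Ratio = 60020 / 262800 ≈ 0.228.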